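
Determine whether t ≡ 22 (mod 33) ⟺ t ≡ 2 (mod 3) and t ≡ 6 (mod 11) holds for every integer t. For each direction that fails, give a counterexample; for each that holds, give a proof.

Neither implication holds.

Forward direction. This fails: t = 22 gives 22 ≡ 22 (mod 33) but 22 ≡ 1 (mod 3), so the conjunction on the right does not hold.

Converse. This fails: t = 17 satisfies both congruences on the right (17 ≡ 2 mod 3 and 17 ≡ 6 mod 11) yet 17 ≡ 17 (mod 33), not 22.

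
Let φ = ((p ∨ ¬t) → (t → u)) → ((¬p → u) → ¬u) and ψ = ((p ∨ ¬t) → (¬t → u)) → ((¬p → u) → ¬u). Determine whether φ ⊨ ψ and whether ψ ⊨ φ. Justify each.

Forward direction. Assume the antecedent. If t is true, the antecedent forces (t = T, p = F, u = F) or (t = T, p = T, u = F), and the consequent holds there. If t is false, the antecedent forces (t = F, p = F, u = F) or (t = F, p = T, u = F), and the consequent holds there. Either way the consequent holds.

Converse. Assume the antecedent. If t is true, the antecedent forces (t = T, p = F, u = F) or (t = T, p = T, u = F), and the consequent holds there. If t is false, the antecedent forces (t = F, p = F, u = F) or (t = F, p = T, u = F), and the consequent holds there. Either way the consequent holds.

Equivalent; both directions hold.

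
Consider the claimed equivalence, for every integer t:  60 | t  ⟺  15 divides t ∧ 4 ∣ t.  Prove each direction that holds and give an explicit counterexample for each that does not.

The biconditional holds.

[⇒] If 60 ∣ t, write t = 60q. Since 60 = 4·15, t = 15·(4q), so 15 ∣ t; and since 60 = 15·4, t = 4·(15q), so 4 ∣ t.

[⇐] Suppose 15 ∣ t and 4 ∣ t. Any common multiple of 15 and 4 is a multiple of their lcm; here gcd(15, 4) = 1, so lcm(15, 4) = 15·4 = 60, so 60 ∣ t.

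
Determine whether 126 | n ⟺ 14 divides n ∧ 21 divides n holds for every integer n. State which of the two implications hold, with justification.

(→) If 126 ∣ n, write n = 126q. Since 126 = 9·14, n = 14·(9q), so 14 ∣ n; and since 126 = 6·21, n = 21·(6q), so 21 ∣ n.

(←) This fails: take n = 42. Both 14 ∣ 42 and 21 ∣ 42, yet 42 is not a multiple of 126 (since 42 = 0·126 + 42), so 126 ∤ 42.

(⇒) holds; (⇐) fails.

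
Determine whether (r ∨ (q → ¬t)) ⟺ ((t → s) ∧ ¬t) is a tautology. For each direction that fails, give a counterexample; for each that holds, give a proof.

The forward direction fails; the converse holds.

(⟸) Assume the antecedent. If t is true, the antecedent cannot hold. If t is false, r ∨ (q → ¬t) reduces to true regardless of the other variables. Either way r ∨ (q → ¬t) holds.

(⟹) This fails. Under s = F, t = T, q = F, r = F, the left side is true but the right side is false.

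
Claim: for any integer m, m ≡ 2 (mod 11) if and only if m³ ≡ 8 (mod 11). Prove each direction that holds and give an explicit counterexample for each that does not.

(⇒) Suppose m ≡ 2 (mod 11). Write m = 11j + 2. Then (11j + 2)³ = 1331j³ + 726j² + 132j + 8 = 11(121j³ + 66j² + 12j) + 8, so m³ ≡ 8 (mod 11).

(⇐) Conversely, suppose m³ ≡ 8 (mod 11). The only residue r in {0, …, 10} with r³ ≡ 8 (mod 11) is r = 2, so m ≡ 2 (mod 11).

Equivalent; both directions hold.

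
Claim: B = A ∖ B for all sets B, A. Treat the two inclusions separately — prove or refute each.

Neither inclusion holds.

(⊆) This inclusion fails. Take B = {1}, A = ∅; then 1 ∈ B but 1 ∉ A ∖ B.

(⊇) This inclusion fails. Take B = ∅, A = {1}; then 1 ∈ A ∖ B but 1 ∉ B.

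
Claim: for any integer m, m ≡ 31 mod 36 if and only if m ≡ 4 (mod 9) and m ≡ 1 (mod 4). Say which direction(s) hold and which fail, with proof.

Neither implication holds.

(⟹) This fails: m = 31 gives 31 ≡ 31 (mod 36) but 31 ≡ 3 (mod 4), so the conjunction on the right does not hold.

(⟸) This fails: m = 13 satisfies both congruences on the right (13 ≡ 4 mod 9 and 13 ≡ 1 mod 4) yet 13 ≡ 13 (mod 36), not 31.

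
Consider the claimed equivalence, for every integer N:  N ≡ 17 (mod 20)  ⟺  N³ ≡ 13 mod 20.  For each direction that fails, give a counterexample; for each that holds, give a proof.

The biconditional holds.

(←) Suppose N³ ≡ 13 (mod 20). The only residue r in {0, …, 19} with r³ ≡ 13 (mod 20) is r = 17, so N ≡ 17 (mod 20).

(→) Suppose N ≡ 17 (mod 20). Write N = 20j + 17. Then (20j + 17)³ = 8000j³ + 20400j² + 17340j + 4913 = 20(400j³ + 1020j² + 867j + 245) + 13, so N³ ≡ 13 (mod 20).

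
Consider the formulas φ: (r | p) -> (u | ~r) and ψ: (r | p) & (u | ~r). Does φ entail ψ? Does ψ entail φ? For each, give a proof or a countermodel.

(⟹) This fails. Under p = F, r = F, u = F, the left side is true but the right side is false.

(⟸) Assume the antecedent. If r is true, the antecedent forces (p = F, r = T, u = T) or (p = T, r = T, u = T), and (r | p) -> (u | ~r) holds there. If r is false, (r | p) -> (u | ~r) reduces to true regardless of the other variables. Either way (r | p) -> (u | ~r) holds.

The forward direction fails; the converse holds.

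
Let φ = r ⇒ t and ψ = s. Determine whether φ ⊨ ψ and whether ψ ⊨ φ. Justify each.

Forward direction. This fails. Under t = F, s = F, r = F, the left side is true but the right side is false.

Converse. This fails. Under t = F, s = T, r = T, the left side is false but the right side is true.

Neither direction holds.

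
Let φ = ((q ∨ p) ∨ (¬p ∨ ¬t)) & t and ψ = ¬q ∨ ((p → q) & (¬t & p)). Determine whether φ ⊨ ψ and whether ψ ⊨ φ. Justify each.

Neither implication holds.

[⇒] This fails. Under p = F, t = T, q = T, the left side is true but the right side is false.

[⇐] This fails. Under p = F, t = F, q = F, the left side is false but the right side is true.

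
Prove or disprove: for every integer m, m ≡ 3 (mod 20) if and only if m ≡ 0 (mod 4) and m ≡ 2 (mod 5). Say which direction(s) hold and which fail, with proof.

Forward direction. This fails: m = 3 gives 3 ≡ 3 (mod 20) but 3 ≡ 3 (mod 4), so the conjunction on the right does not hold.

Converse. This fails: m = 12 satisfies both congruences on the right (12 ≡ 0 mod 4 and 12 ≡ 2 mod 5) yet 12 ≡ 12 (mod 20), not 3.

Neither direction holds.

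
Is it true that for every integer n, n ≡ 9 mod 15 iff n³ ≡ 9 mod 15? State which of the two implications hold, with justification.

(⟹) Suppose n ≡ 9 mod 15. Write n = 15j + 9. Then (15j + 9)³ = 3375j³ + 6075j² + 3645j + 729 = 15(225j³ + 405j² + 243j + 48) + 9, so n³ ≡ 9 (mod 15).

(⟸) Conversely, suppose n³ ≡ 9 (mod 15). The only residue r in {0, …, 14} with r³ ≡ 9 (mod 15) is r = 9, so n ≡ 9 (mod 15).

Both implications hold.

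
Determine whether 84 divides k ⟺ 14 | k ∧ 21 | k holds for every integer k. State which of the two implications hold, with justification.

Forward direction. If 84 ∣ k, write k = 84q. Since 84 = 6·14, k = 14·(6q), so 14 ∣ k; and since 84 = 4·21, k = 21·(4q), so 21 ∣ k.

Converse. This fails: take k = 42. Both 14 ∣ 42 and 21 ∣ 42, yet 42 is not a multiple of 84 (since 42 = 0·84 + 42), so 84 ∤ 42.

Not equivalent: only (⇒) holds.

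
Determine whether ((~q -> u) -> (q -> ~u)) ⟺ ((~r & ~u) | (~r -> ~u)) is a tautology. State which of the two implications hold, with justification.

Both directions fail.

[⇒] This fails. Under q = F, u = T, r = F, the left side is true but the right side is false.

[⇐] This fails. Under q = T, u = T, r = T, the left side is false but the right side is true.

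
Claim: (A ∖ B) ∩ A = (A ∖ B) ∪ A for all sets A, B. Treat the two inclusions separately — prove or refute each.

(⊆) Let x ∈ (A ∖ B) ∩ A. Then x ∈ A and x ∉ B, from which x ∈ (A ∖ B) ∪ A.

(⊇) This inclusion fails. Take A = {1}, B = {1}; then 1 ∈ (A ∖ B) ∪ A but 1 ∉ (A ∖ B) ∩ A.

The sets are not equal: only the forward inclusion holds.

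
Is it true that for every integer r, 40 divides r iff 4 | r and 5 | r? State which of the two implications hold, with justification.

(⟹) If 40 ∣ r, write r = 40q. Since 40 = 10·4, r = 4·(10q), so 4 ∣ r; and since 40 = 8·5, r = 5·(8q), so 5 ∣ r.

(⟸) This fails: take r = 20. Both 4 ∣ 20 and 5 ∣ 20, yet 20 is not a multiple of 40 (since 20 = 0·40 + 20), so 40 ∤ 20.

Only the forward direction holds.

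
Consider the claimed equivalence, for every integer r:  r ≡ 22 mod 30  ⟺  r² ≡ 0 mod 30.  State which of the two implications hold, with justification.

(⇒) This fails: take r = 22. Then 22 ≡ 22 (mod 30), but 22² = 484 ≡ 4 (mod 30), not 0.

(⇐) This fails: take r = 0. Then 0² = 0 ≡ 0 (mod 30), yet 0 ≡ 0 (mod 30), not 22.

Neither direction holds.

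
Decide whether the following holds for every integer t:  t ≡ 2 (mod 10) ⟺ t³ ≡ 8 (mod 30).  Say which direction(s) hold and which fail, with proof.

(⟸) The residues r modulo 30 with r³ ≡ 8 (mod 30) are exactly {2}, and each is ≡ 2 (mod 10).

(⟹) This fails: take t = 12. Then 12 ≡ 2 (mod 10), but 12³ = 1728 ≡ 18 (mod 30), not 8.

(⇒) fails; (⇐) holds.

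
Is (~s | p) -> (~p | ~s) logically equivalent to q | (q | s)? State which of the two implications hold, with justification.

Both directions fail.

(→) This fails. Under p = F, q = F, s = F, the left side is true but the right side is false.

(←) This fails. Under p = T, q = F, s = T, the left side is false but the right side is true.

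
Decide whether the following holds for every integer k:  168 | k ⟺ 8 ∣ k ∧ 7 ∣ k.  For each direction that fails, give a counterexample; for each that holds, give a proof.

Not equivalent: only (⇒) holds.

[⇒] If 168 ∣ k, write k = 168q. Since 168 = 21·8, k = 8·(21q), so 8 ∣ k; and since 168 = 24·7, k = 7·(24q), so 7 ∣ k.

[⇐] This fails: take k = 56. Both 8 ∣ 56 and 7 ∣ 56, yet 56 is not a multiple of 168 (since 56 = 0·168 + 56), so 168 ∤ 56.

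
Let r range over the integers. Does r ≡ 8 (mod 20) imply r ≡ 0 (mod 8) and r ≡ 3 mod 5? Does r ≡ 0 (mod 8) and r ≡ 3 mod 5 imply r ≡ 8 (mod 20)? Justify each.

[⇐] If r ≡ 0 (mod 8) and r ≡ 3 (mod 5), then by the Chinese remainder theorem r ≡ 8 (mod 40). Since 8 ≡ 8 (mod 20) and 20 ∣ 40, we get r ≡ 8 (mod 20).

[⇒] This fails: r = 28 gives 28 ≡ 8 (mod 20) but 28 ≡ 4 (mod 8), so the conjunction on the right does not hold.

(⇒) fails; (⇐) holds.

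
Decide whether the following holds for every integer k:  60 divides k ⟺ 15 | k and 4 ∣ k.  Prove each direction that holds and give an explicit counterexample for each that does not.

Both implications hold.

(⇒) If 60 ∣ k, write k = 60q. Since 60 = 4·15, k = 15·(4q), so 15 ∣ k; and since 60 = 15·4, k = 4·(15q), so 4 ∣ k.

(⇐) Suppose 15 ∣ k and 4 ∣ k. Any common multiple of 15 and 4 is a multiple of their lcm; here gcd(15, 4) = 1, so lcm(15, 4) = 15·4 = 60, so 60 ∣ k.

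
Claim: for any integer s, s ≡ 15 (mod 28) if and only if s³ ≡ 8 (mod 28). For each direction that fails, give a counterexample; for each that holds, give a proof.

[⇒] This fails: take s = 15. Then 15 ≡ 15 (mod 28), but 15³ = 3375 ≡ 15 (mod 28), not 8.

[⇐] This fails: take s = 2. Then 2³ = 8 ≡ 8 (mod 28), yet 2 ≡ 2 (mod 28), not 15.

Neither implication holds.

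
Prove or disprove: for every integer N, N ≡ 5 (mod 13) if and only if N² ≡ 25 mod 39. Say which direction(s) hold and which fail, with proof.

Neither direction holds.

Forward direction. This fails: take N = 18. Then 18 ≡ 5 (mod 13), but 18² = 324 ≡ 12 (mod 39), not 25.

Converse. This fails: take N = 8. Then 8² = 64 ≡ 25 (mod 39), yet 8 ≡ 8 (mod 13), not 5.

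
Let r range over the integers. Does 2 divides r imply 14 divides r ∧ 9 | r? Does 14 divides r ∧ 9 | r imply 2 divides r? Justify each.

Converse. Suppose 14 ∣ r and 9 ∣ r. Any common multiple of 14 and 9 is a multiple of their lcm; here gcd(14, 9) = 1, so lcm(14, 9) = 14·9 = 126, so 126 ∣ r. Since 2 ∣ 126, it follows that 2 ∣ r.

Forward direction. This fails: take r = 2. Certainly 2 ∣ 2, but 14 ∤ 2.

(⇒) fails; (⇐) holds.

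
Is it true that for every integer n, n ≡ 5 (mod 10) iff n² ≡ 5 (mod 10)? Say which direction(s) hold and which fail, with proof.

[⇒] Suppose n ≡ 5 (mod 10). Write n = 10j + 5. Then (10j + 5)² = 100j² + 100j + 25 = 10(10j² + 10j + 2) + 5, so n² ≡ 5 (mod 10).

[⇐] Conversely, suppose n² ≡ 5 (mod 10). The only residue r in {0, …, 9} with r² ≡ 5 (mod 10) is r = 5, so n ≡ 5 (mod 10).

The biconditional holds.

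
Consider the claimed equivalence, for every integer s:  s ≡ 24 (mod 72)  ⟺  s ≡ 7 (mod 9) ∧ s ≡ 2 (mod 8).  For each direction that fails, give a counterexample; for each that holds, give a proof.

Both directions fail.

Forward direction. This fails: s = 24 gives 24 ≡ 24 (mod 72) but 24 ≡ 6 (mod 9), so the conjunction on the right does not hold.

Converse. This fails: s = 34 satisfies both congruences on the right (34 ≡ 7 mod 9 and 34 ≡ 2 mod 8) yet 34 ≡ 34 (mod 72), not 24.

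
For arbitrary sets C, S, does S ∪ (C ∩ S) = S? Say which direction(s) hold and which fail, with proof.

(⊇) Let x ∈ S. Then either x ∈ S and x ∉ C; or x ∈ C ∩ S. In each case x ∈ S ∪ (C ∩ S), so S ⊆ S ∪ (C ∩ S).

(⊆) Let x ∈ S ∪ (C ∩ S). Then either x ∈ S and x ∉ C; or x ∈ C ∩ S. In each case x ∈ S, so S ∪ (C ∩ S) ⊆ S.

Both inclusions hold; the sets are equal.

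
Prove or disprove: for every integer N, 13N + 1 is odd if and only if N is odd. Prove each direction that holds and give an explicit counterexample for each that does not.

(⟹) This fails: N = 4 gives 13N + 1 = 53, which is odd, but 4 is even, not odd.

(⟸) This also fails: N = 5 is odd, but 13N + 1 = 66 is even, not odd.

Both directions fail.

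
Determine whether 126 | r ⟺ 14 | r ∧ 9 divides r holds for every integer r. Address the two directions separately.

The biconditional holds.

(⟹) If 126 ∣ r, write r = 126q. Since 126 = 9·14, r = 14·(9q), so 14 ∣ r; and since 126 = 14·9, r = 9·(14q), so 9 ∣ r.

(⟸) Suppose 14 ∣ r and 9 ∣ r. Any common multiple of 14 and 9 is a multiple of their lcm; here gcd(14, 9) = 1, so lcm(14, 9) = 14·9 = 126, so 126 ∣ r.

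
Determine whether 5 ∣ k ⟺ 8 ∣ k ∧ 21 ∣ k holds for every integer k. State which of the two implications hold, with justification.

(→) This fails: take k = 5. Certainly 5 ∣ 5, but 8 ∤ 5.

(←) This fails: take k = 168. Both 8 ∣ 168 and 21 ∣ 168, yet 168 is not a multiple of 5 (since 168 = 33·5 + 3), so 5 ∤ 168.

(⇒) fails and (⇐) fails.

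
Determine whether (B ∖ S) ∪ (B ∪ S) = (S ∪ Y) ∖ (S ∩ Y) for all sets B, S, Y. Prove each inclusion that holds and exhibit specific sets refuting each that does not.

Both inclusions fail.

(⊆) This inclusion fails. Take B = {1}, S = ∅, Y = ∅; then 1 ∈ (B ∖ S) ∪ (B ∪ S) but 1 ∉ (S ∪ Y) ∖ (S ∩ Y).

(⊇) This inclusion fails. Take B = ∅, S = ∅, Y = {1}; then 1 ∈ (S ∪ Y) ∖ (S ∩ Y) but 1 ∉ (B ∖ S) ∪ (B ∪ S).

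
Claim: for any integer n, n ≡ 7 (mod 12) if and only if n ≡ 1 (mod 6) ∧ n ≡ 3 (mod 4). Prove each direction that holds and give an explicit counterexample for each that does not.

(→) Suppose n ≡ 7 (mod 12); write n = 12j + 7. Since 6 ∣ 12, reducing mod 6 gives n ≡ 7 ≡ 1 (mod 6); since 4 ∣ 12, reducing mod 4 gives n ≡ 7 ≡ 3 (mod 4).

(←) Conversely, if n ≡ 1 (mod 6) and n ≡ 3 (mod 4), then by the Chinese remainder theorem n ≡ 7 (mod 12). This is exactly n ≡ 7 (mod 12).

Equivalent; both directions hold.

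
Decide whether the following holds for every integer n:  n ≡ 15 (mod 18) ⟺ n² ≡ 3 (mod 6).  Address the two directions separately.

(⟹) Suppose n ≡ 15 (mod 18). Then n² ≡ 15² = 225 (mod 18), and since 6 ∣ 18, also n² ≡ 3 (mod 6).

(⟸) This fails: take n = 3. Then 3² = 9 ≡ 3 (mod 6), yet 3 ≡ 3 (mod 18), not 15.

The forward direction holds; the converse fails.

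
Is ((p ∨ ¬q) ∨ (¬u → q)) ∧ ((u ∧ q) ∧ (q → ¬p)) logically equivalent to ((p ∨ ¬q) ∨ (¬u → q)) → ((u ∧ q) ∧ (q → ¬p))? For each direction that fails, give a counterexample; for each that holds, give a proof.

Forward direction. Assume the antecedent. If q is true, the antecedent forces (q = T, p = F, u = T), and the consequent holds there. If q is false, the antecedent cannot hold. Either way the consequent holds.

Converse. Assume the antecedent. If q is true, the antecedent forces (q = T, p = F, u = T), and the consequent holds there. If q is false, the antecedent cannot hold. Either way the consequent holds.

Both directions hold; the statement is true.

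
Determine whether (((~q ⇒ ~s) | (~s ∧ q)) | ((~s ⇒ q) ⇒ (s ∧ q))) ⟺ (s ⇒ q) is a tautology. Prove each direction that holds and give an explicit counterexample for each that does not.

(⇐) Assume the antecedent. If q is true, the consequent reduces to true regardless of the other variables. If q is false, the antecedent forces (q = F, s = F), and the consequent holds there. Either way the consequent holds.

(⇒) Assume the antecedent. If q is true, s ⇒ q reduces to true regardless of the other variables. If q is false, the antecedent forces (q = F, s = F), and s ⇒ q holds there. Either way s ⇒ q holds.

Both implications hold.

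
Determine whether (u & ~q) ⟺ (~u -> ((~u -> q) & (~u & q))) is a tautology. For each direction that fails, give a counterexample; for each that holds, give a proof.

Only the forward direction holds.

Forward direction. Assume the antecedent. If u is true, ~u -> ((~u -> q) & (~u & q)) reduces to true regardless of the other variables. If u is false, the antecedent cannot hold. Either way ~u -> ((~u -> q) & (~u & q)) holds.

Converse. This fails. Under u = F, q = T, the left side is false but the right side is true.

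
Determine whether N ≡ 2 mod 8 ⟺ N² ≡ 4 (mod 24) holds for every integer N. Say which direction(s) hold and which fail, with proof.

[⇒] This fails: take N = 18. Then 18 ≡ 2 (mod 8), but 18² = 324 ≡ 12 (mod 24), not 4.

[⇐] This fails: take N = 14. Then 14² = 196 ≡ 4 (mod 24), yet 14 ≡ 6 (mod 8), not 2.

Neither implication holds.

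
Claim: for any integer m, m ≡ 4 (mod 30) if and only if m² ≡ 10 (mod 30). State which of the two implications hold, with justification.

Neither direction holds.

(→) This fails: take m = 4. Then 4 ≡ 4 (mod 30), but 4² = 16 ≡ 16 (mod 30), not 10.

(←) This fails: take m = 10. Then 10² = 100 ≡ 10 (mod 30), yet 10 ≡ 10 (mod 30), not 4.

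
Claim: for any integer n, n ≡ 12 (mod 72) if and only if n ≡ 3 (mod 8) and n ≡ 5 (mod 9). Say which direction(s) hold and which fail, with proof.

[⇒] This fails: n = 12 gives 12 ≡ 12 (mod 72) but 12 ≡ 4 (mod 8), so the conjunction on the right does not hold.

[⇐] This fails: n = 59 satisfies both congruences on the right (59 ≡ 3 mod 8 and 59 ≡ 5 mod 9) yet 59 ≡ 59 (mod 72), not 12.

Both directions fail.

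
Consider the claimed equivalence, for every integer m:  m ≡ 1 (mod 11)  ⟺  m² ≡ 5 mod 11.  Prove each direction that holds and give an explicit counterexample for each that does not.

(⟹) This fails: take m = 1. Then 1 ≡ 1 (mod 11), but 1² = 1 ≡ 1 (mod 11), not 5.

(⟸) This fails: take m = 4. Then 4² = 16 ≡ 5 (mod 11), yet 4 ≡ 4 (mod 11), not 1.

Neither direction holds.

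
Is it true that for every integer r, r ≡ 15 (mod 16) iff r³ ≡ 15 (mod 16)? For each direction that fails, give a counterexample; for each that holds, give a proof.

(⟸) Suppose r³ ≡ 15 (mod 16). The only residue r in {0, …, 15} with r³ ≡ 15 (mod 16) is r = 15, so r ≡ 15 (mod 16).

(⟹) Suppose r ≡ 15 (mod 16). Write r = 16j + 15. Then (16j + 15)³ = 4096j³ + 11520j² + 10800j + 3375 = 16(256j³ + 720j² + 675j + 210) + 15, so r³ ≡ 15 (mod 16).

Both implications hold.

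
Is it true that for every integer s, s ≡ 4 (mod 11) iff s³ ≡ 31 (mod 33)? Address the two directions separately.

[⇒] This fails: take s = 15. Then 15 ≡ 4 (mod 11), but 15³ = 3375 ≡ 9 (mod 33), not 31.

[⇐] Conversely, the residues r modulo 33 with r³ ≡ 31 (mod 33) are exactly {4}, and each is ≡ 4 (mod 11).

Not equivalent: only (⇐) holds.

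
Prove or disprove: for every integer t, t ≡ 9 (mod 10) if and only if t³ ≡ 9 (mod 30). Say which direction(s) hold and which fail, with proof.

(⟹) This fails: take t = 19. Then 19 ≡ 9 (mod 10), but 19³ = 6859 ≡ 19 (mod 30), not 9.

(⟸) Conversely, the residues r modulo 30 with r³ ≡ 9 (mod 30) are exactly {9}, and each is ≡ 9 (mod 10).

The forward direction fails; the converse holds.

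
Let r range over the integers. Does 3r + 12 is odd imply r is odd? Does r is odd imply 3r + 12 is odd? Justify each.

Forward direction. Suppose 3r + 12 is odd. Since 3 is odd, 3r and r have the same parity, so 3r + 12 ≡ r + 12 (mod 2). As 12 is even, 3r + 12 is odd exactly when r is odd. Thus r is odd.

Converse. Suppose r is odd; write r = 2j + 1. Then 3r + 12 = 3·(2j + 1) + 12 = 2·3j + 15, which is odd.

Both implications hold.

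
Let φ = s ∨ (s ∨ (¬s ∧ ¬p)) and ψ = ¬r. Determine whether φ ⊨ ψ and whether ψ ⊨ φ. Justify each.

Neither direction holds.

(→) This fails. Under s = F, p = F, r = T, the left side is true but the right side is false.

(←) This fails. Under s = F, p = T, r = F, the left side is false but the right side is true.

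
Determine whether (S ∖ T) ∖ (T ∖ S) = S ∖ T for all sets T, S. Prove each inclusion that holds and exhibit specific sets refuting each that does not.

Both inclusions hold.

Forward inclusion. Let x ∈ (S ∖ T) ∖ (T ∖ S). Then x ∈ S and x ∉ T, from which x ∈ S ∖ T.

Reverse inclusion. Let x ∈ S ∖ T. Then x ∈ S and x ∉ T, from which x ∈ (S ∖ T) ∖ (T ∖ S).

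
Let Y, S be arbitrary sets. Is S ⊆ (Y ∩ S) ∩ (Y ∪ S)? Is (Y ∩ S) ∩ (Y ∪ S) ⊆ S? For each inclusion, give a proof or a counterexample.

(⊆) This inclusion fails. Take Y = ∅, S = {1}; then 1 ∈ S but 1 ∉ (Y ∩ S) ∩ (Y ∪ S).

(⊇) Let x ∈ (Y ∩ S) ∩ (Y ∪ S). Then x ∈ Y ∩ S, from which x ∈ S.

Only the reverse inclusion holds.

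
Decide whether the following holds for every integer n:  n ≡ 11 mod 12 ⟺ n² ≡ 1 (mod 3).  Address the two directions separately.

Forward direction. Suppose n ≡ 11 (mod 12). Then n² ≡ 11² = 121 (mod 12), and since 3 ∣ 12, also n² ≡ 1 (mod 3).

Converse. This fails: take n = 1. Then 1² = 1 ≡ 1 (mod 3), yet 1 ≡ 1 (mod 12), not 11.

Not equivalent: only (⇒) holds.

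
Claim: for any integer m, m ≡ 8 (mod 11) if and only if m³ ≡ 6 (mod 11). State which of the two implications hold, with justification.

Forward direction. Suppose m ≡ 8 (mod 11). Write m = 11j + 8. Then (11j + 8)³ = 1331j³ + 2904j² + 2112j + 512 = 11(121j³ + 264j² + 192j + 46) + 6, so m³ ≡ 6 (mod 11).

Converse. Suppose m³ ≡ 6 (mod 11). The only residue r in {0, …, 10} with r³ ≡ 6 (mod 11) is r = 8, so m ≡ 8 (mod 11).

The biconditional holds.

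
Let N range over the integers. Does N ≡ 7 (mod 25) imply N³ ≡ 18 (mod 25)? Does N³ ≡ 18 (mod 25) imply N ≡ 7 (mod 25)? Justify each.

(⟹) Suppose N ≡ 7 (mod 25). Write N = 25j + 7. Then (25j + 7)³ = 15625j³ + 13125j² + 3675j + 343 = 25(625j³ + 525j² + 147j + 13) + 18, so N³ ≡ 18 (mod 25).

(⟸) Conversely, suppose N³ ≡ 18 (mod 25). The only residue r in {0, …, 24} with r³ ≡ 18 (mod 25) is r = 7, so N ≡ 7 (mod 25).

The biconditional holds.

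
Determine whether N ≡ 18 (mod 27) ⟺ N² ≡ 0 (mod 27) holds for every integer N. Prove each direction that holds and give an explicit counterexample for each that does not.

(⇒) Suppose N ≡ 18 (mod 27). Write N = 27j + 18. Then (27j + 18)² = 729j² + 972j + 324 = 27(27j² + 36j + 12) + 0, so N² ≡ 0 (mod 27).

(⇐) This fails: take N = 0. Then 0² = 0 ≡ 0 (mod 27), yet 0 ≡ 0 (mod 27), not 18.

The forward direction holds; the converse fails.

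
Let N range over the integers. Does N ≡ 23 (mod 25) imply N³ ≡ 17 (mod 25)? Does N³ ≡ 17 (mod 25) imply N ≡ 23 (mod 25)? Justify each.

The biconditional holds.

Converse. Suppose N³ ≡ 17 (mod 25). The only residue r in {0, …, 24} with r³ ≡ 17 (mod 25) is r = 23, so N ≡ 23 (mod 25).

Forward direction. Suppose N ≡ 23 (mod 25). Write N = 25j + 23. Then (25j + 23)³ = 15625j³ + 43125j² + 39675j + 12167 = 25(625j³ + 1725j² + 1587j + 486) + 17, so N³ ≡ 17 (mod 25).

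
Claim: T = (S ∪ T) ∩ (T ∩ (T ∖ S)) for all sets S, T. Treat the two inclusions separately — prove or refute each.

(⊆) fails; (⊇) holds.

(⟹) This inclusion fails. Take S = {1}, T = {1}; then 1 ∈ T but 1 ∉ (S ∪ T) ∩ (T ∩ (T ∖ S)).

(⟸) Let x ∈ (S ∪ T) ∩ (T ∩ (T ∖ S)). Then x ∈ T and x ∉ S, from which x ∈ T.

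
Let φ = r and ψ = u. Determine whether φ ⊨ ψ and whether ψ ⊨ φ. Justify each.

Neither implication holds.

(⟹) This fails. Under r = T, u = F, the left side is true but the right side is false.

(⟸) This fails. Under r = F, u = T, the left side is false but the right side is true.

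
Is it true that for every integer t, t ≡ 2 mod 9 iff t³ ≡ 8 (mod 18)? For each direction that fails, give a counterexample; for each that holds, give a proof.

Both directions fail.

(→) This fails: take t = 11. Then 11 ≡ 2 (mod 9), but 11³ = 1331 ≡ 17 (mod 18), not 8.

(←) This fails: take t = 8. Then 8³ = 512 ≡ 8 (mod 18), yet 8 ≡ 8 (mod 9), not 2.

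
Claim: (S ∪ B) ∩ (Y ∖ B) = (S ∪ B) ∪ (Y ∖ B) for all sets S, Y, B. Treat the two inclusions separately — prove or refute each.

(⟸) This inclusion fails. Take S = {1}, Y = ∅, B = ∅; then 1 ∈ (S ∪ B) ∪ (Y ∖ B) but 1 ∉ (S ∪ B) ∩ (Y ∖ B).

(⟹) Let x ∈ (S ∪ B) ∩ (Y ∖ B). Then x ∈ S ∩ Y and x ∉ B, from which x ∈ (S ∪ B) ∪ (Y ∖ B).

(⊆) holds; (⊇) fails.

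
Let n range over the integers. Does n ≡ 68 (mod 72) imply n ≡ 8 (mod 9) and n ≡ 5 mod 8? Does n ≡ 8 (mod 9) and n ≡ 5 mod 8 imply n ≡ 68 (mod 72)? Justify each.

(⇒) fails and (⇐) fails.

[⇒] This fails: n = 68 gives 68 ≡ 68 (mod 72) but 68 ≡ 5 (mod 9), so the conjunction on the right does not hold.

[⇐] This fails: n = 53 satisfies both congruences on the right (53 ≡ 8 mod 9 and 53 ≡ 5 mod 8) yet 53 ≡ 53 (mod 72), not 68.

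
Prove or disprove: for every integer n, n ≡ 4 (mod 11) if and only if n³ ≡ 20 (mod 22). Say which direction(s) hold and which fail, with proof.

Not equivalent: only (⇐) holds.

[⇒] This fails: take n = 15. Then 15 ≡ 4 (mod 11), but 15³ = 3375 ≡ 9 (mod 22), not 20.

[⇐] Conversely, the residues r modulo 22 with r³ ≡ 20 (mod 22) are exactly {4}, and each is ≡ 4 (mod 11).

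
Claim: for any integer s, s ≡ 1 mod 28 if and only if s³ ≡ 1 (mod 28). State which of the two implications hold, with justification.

Only the forward implication holds.

Forward direction. Suppose s ≡ 1 mod 28. Write s = 28j + 1. Then (28j + 1)³ = 21952j³ + 2352j² + 84j + 1 = 28(784j³ + 84j² + 3j) + 1, so s³ ≡ 1 (mod 28).

Converse. This fails: take s = 9. Then 9³ = 729 ≡ 1 (mod 28), yet 9 ≡ 9 (mod 28), not 1.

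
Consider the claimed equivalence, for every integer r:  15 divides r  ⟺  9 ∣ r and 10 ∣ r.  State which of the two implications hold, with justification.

[⇐] Suppose 9 ∣ r and 10 ∣ r. Any common multiple of 9 and 10 is a multiple of their lcm; here gcd(9, 10) = 1, so lcm(9, 10) = 9·10 = 90, so 90 ∣ r. Since 15 ∣ 90, it follows that 15 ∣ r.

[⇒] This fails: take r = 15. Certainly 15 ∣ 15, but 9 ∤ 15.

The forward direction fails; the converse holds.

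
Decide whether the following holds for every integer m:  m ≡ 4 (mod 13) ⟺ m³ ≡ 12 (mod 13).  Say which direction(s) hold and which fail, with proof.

Not equivalent: only (⇒) holds.

(⇐) This fails: take m = 10. Then 10³ = 1000 ≡ 12 (mod 13), yet 10 ≡ 10 (mod 13), not 4.

(⇒) Suppose m ≡ 4 (mod 13). Write m = 13j + 4. Then (13j + 4)³ = 2197j³ + 2028j² + 624j + 64 = 13(169j³ + 156j² + 48j + 4) + 12, so m³ ≡ 12 (mod 13).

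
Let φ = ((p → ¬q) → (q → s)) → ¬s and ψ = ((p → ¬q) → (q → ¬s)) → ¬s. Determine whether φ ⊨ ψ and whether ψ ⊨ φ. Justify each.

(⇒) Assume the antecedent. If s is true, the antecedent cannot hold. If s is false, ((p → ¬q) → (q → ¬s)) → ¬s reduces to true regardless of the other variables. Either way ((p → ¬q) → (q → ¬s)) → ¬s holds.

(⇐) This fails. Under s = T, p = F, q = T, the left side is false but the right side is true.

The forward direction holds; the converse fails.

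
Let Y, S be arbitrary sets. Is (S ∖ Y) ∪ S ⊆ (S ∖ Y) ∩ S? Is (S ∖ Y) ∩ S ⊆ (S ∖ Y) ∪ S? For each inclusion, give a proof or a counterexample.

Only the reverse inclusion holds.

Forward inclusion. This inclusion fails. Take Y = {1}, S = {1}; then 1 ∈ (S ∖ Y) ∪ S but 1 ∉ (S ∖ Y) ∩ S.

Reverse inclusion. Let x ∈ (S ∖ Y) ∩ S. Then x ∈ S and x ∉ Y, from which x ∈ (S ∖ Y) ∪ S.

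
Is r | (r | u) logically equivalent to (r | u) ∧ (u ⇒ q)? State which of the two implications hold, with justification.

Only the converse holds.

Forward direction. This fails. Under u = T, q = F, r = F, the left side is true but the right side is false.

Converse. Assume the antecedent. If u is true, r | (r | u) reduces to true regardless of the other variables. If u is false, the antecedent forces (u = F, q = F, r = T) or (u = F, q = T, r = T), and r | (r | u) holds there. Either way r | (r | u) holds.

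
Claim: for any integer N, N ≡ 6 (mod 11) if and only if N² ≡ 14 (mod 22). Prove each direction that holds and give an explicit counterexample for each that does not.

(⟹) This fails: take N = 17. Then 17 ≡ 6 (mod 11), but 17² = 289 ≡ 3 (mod 22), not 14.

(⟸) This fails: take N = 16. Then 16² = 256 ≡ 14 (mod 22), yet 16 ≡ 5 (mod 11), not 6.

Neither direction holds.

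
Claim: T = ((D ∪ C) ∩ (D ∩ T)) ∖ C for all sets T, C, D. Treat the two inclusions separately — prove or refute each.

(⊇) Let x ∈ ((D ∪ C) ∩ (D ∩ T)) ∖ C. Then x ∈ T ∩ D and x ∉ C, from which x ∈ T.

(⊆) This inclusion fails. Take T = {1}, C = ∅, D = ∅; then 1 ∈ T but 1 ∉ ((D ∪ C) ∩ (D ∩ T)) ∖ C.

Only the reverse inclusion holds.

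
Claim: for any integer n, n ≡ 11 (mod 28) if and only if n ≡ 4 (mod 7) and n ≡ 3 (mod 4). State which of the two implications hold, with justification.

Both implications hold.

(←) If n ≡ 4 (mod 7) and n ≡ 3 (mod 4), then by the Chinese remainder theorem n ≡ 11 (mod 28). This is exactly n ≡ 11 (mod 28).

(→) Suppose n ≡ 11 (mod 28); write n = 28j + 11. Since 7 ∣ 28, reducing mod 7 gives n ≡ 11 ≡ 4 (mod 7); since 4 ∣ 28, reducing mod 4 gives n ≡ 11 ≡ 3 (mod 4).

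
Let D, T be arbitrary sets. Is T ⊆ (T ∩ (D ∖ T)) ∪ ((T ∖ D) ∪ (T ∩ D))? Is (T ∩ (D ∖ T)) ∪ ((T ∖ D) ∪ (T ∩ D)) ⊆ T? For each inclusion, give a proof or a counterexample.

Both inclusions hold; the sets are equal.

Reverse inclusion. Let x ∈ (T ∩ (D ∖ T)) ∪ ((T ∖ D) ∪ (T ∩ D)). Then either x ∈ T and x ∉ D; or x ∈ D ∩ T. In each case x ∈ T, so (T ∩ (D ∖ T)) ∪ ((T ∖ D) ∪ (T ∩ D)) ⊆ T.

Forward inclusion. Let x ∈ T. Then either x ∈ T and x ∉ D; or x ∈ D ∩ T. In each case x ∈ (T ∩ (D ∖ T)) ∪ ((T ∖ D) ∪ (T ∩ D)), so T ⊆ (T ∩ (D ∖ T)) ∪ ((T ∖ D) ∪ (T ∩ D)).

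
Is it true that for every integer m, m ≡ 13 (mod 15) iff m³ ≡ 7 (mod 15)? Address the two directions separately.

[⇒] Suppose m ≡ 13 (mod 15). Write m = 15j + 13. Then (15j + 13)³ = 3375j³ + 8775j² + 7605j + 2197 = 15(225j³ + 585j² + 507j + 146) + 7, so m³ ≡ 7 (mod 15).

[⇐] Conversely, suppose m³ ≡ 7 (mod 15). The only residue r in {0, …, 14} with r³ ≡ 7 (mod 15) is r = 13, so m ≡ 13 (mod 15).

Both directions hold; the statement is true.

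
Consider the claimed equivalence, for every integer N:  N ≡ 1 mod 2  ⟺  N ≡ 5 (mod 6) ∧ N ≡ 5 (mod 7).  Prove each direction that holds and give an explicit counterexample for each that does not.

[⇒] This fails: N = 1 gives 1 ≡ 1 (mod 2) but 1 ≡ 1 (mod 6), so the conjunction on the right does not hold.

[⇐] Conversely, if N ≡ 5 (mod 6) and N ≡ 5 (mod 7), then by the Chinese remainder theorem N ≡ 5 (mod 42). Since 5 ≡ 1 (mod 2) and 2 ∣ 42, we get N ≡ 1 (mod 2).

Only the reverse direction holds.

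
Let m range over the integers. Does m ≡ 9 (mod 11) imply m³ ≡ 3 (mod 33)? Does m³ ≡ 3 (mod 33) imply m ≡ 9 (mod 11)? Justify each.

Not equivalent: only (⇐) holds.

(⟹) This fails: take m = 20. Then 20 ≡ 9 (mod 11), but 20³ = 8000 ≡ 14 (mod 33), not 3.

(⟸) Conversely, the residues r modulo 33 with r³ ≡ 3 (mod 33) are exactly {9}, and each is ≡ 9 (mod 11).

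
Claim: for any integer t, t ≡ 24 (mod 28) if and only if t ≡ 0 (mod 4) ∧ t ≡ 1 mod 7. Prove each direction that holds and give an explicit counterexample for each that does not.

(→) This fails: t = 24 gives 24 ≡ 24 (mod 28) but 24 ≡ 3 (mod 7), so the conjunction on the right does not hold.

(←) This fails: t = 8 satisfies both congruences on the right (8 ≡ 0 mod 4 and 8 ≡ 1 mod 7) yet 8 ≡ 8 (mod 28), not 24.

Both directions fail.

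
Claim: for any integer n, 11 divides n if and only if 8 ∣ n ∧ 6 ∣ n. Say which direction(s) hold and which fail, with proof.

(⇒) This fails: take n = 11. Certainly 11 ∣ 11, but 8 ∤ 11.

(⇐) This fails: take n = 24. Both 8 ∣ 24 and 6 ∣ 24, yet 24 is not a multiple of 11 (since 24 = 2·11 + 2), so 11 ∤ 24.

Neither implication holds.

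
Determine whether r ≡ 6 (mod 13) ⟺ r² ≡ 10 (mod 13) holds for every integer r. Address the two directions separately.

(⇒) Suppose r ≡ 6 (mod 13). Write r = 13j + 6. Then (13j + 6)² = 169j² + 156j + 36 = 13(13j² + 12j + 2) + 10, so r² ≡ 10 (mod 13).

(⇐) This fails: take r = 7. Then 7² = 49 ≡ 10 (mod 13), yet 7 ≡ 7 (mod 13), not 6.

Only the forward direction holds.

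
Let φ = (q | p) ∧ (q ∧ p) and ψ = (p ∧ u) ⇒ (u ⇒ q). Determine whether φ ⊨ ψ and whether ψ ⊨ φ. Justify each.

Forward direction. Assume the antecedent. If q is true, (p ∧ u) ⇒ (u ⇒ q) reduces to true regardless of the other variables. If q is false, the antecedent cannot hold. Either way (p ∧ u) ⇒ (u ⇒ q) holds.

Converse. This fails. Under q = F, u = F, p = F, the left side is false but the right side is true.

(⇒) holds; (⇐) fails.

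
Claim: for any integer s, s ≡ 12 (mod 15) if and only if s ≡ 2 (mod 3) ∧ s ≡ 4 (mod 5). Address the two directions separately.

(⟹) This fails: s = 12 gives 12 ≡ 12 (mod 15) but 12 ≡ 0 (mod 3), so the conjunction on the right does not hold.

(⟸) This fails: s = 14 satisfies both congruences on the right (14 ≡ 2 mod 3 and 14 ≡ 4 mod 5) yet 14 ≡ 14 (mod 15), not 12.

Both directions fail.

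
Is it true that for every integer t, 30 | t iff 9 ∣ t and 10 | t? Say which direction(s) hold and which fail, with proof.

Only the reverse direction holds.

Forward direction. This fails: take t = 30. Certainly 30 ∣ 30, but 9 ∤ 30.

Converse. Suppose 9 ∣ t and 10 ∣ t. Any common multiple of 9 and 10 is a multiple of their lcm; here gcd(9, 10) = 1, so lcm(9, 10) = 9·10 = 90, so 90 ∣ t. Since 30 ∣ 90, it follows that 30 ∣ t.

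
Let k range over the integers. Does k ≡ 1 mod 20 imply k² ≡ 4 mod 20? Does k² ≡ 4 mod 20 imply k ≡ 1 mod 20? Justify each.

(⟹) This fails: take k = 1. Then 1 ≡ 1 (mod 20), but 1² = 1 ≡ 1 (mod 20), not 4.

(⟸) This fails: take k = 2. Then 2² = 4 ≡ 4 (mod 20), yet 2 ≡ 2 (mod 20), not 1.

(⇒) fails and (⇐) fails.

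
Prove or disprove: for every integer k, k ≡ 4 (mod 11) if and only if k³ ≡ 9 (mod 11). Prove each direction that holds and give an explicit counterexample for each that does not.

Both directions hold; the statement is true.

Forward direction. Suppose k ≡ 4 (mod 11). Write k = 11j + 4. Then (11j + 4)³ = 1331j³ + 1452j² + 528j + 64 = 11(121j³ + 132j² + 48j + 5) + 9, so k³ ≡ 9 (mod 11).

Converse. Suppose k³ ≡ 9 (mod 11). The only residue r in {0, …, 10} with r³ ≡ 9 (mod 11) is r = 4, so k ≡ 4 (mod 11).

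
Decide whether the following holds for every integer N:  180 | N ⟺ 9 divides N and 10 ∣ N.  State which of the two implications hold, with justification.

Only the forward direction holds.

(⇒) If 180 ∣ N, write N = 180q. Since 180 = 20·9, N = 9·(20q), so 9 ∣ N; and since 180 = 18·10, N = 10·(18q), so 10 ∣ N.

(⇐) This fails: take N = 90. Both 9 ∣ 90 and 10 ∣ 90, yet 90 is not a multiple of 180 (since 90 = 0·180 + 90), so 180 ∤ 90.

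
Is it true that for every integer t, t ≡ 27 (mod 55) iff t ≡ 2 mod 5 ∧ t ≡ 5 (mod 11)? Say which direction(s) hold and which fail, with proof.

Both implications hold.

Forward direction. Suppose t ≡ 27 (mod 55); write t = 55j + 27. Since 5 ∣ 55, reducing mod 5 gives t ≡ 27 ≡ 2 (mod 5); since 11 ∣ 55, reducing mod 11 gives t ≡ 27 ≡ 5 (mod 11).

Converse. If t ≡ 2 (mod 5) and t ≡ 5 (mod 11), then by the Chinese remainder theorem t ≡ 27 (mod 55). This is exactly t ≡ 27 (mod 55).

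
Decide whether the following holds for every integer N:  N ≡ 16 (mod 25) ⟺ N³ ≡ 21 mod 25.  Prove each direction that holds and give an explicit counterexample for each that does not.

(⟹) Suppose N ≡ 16 (mod 25). Write N = 25j + 16. Then (25j + 16)³ = 15625j³ + 30000j² + 19200j + 4096 = 25(625j³ + 1200j² + 768j + 163) + 21, so N³ ≡ 21 (mod 25).

(⟸) Conversely, suppose N³ ≡ 21 (mod 25). The only residue r in {0, …, 24} with r³ ≡ 21 (mod 25) is r = 16, so N ≡ 16 (mod 25).

Both directions hold; the statement is true.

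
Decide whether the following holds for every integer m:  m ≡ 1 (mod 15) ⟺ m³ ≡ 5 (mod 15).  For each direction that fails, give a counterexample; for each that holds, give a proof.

Neither direction holds.

(⇒) This fails: take m = 1. Then 1 ≡ 1 (mod 15), but 1³ = 1 ≡ 1 (mod 15), not 5.

(⇐) This fails: take m = 5. Then 5³ = 125 ≡ 5 (mod 15), yet 5 ≡ 5 (mod 15), not 1.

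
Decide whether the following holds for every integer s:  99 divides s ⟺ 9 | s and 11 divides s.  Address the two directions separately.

The biconditional holds.

[⇐] Suppose 9 ∣ s and 11 ∣ s. Any common multiple of 9 and 11 is a multiple of their lcm; here gcd(9, 11) = 1, so lcm(9, 11) = 9·11 = 99, so 99 ∣ s.

[⇒] If 99 ∣ s, write s = 99q. Since 99 = 11·9, s = 9·(11q), so 9 ∣ s; and since 99 = 9·11, s = 11·(9q), so 11 ∣ s.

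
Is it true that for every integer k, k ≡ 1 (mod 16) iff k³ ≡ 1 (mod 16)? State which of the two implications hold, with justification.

The biconditional holds.

(→) Suppose k ≡ 1 (mod 16). Write k = 16j + 1. Then (16j + 1)³ = 4096j³ + 768j² + 48j + 1 = 16(256j³ + 48j² + 3j) + 1, so k³ ≡ 1 (mod 16).

(←) Conversely, suppose k³ ≡ 1 (mod 16). The only residue r in {0, …, 15} with r³ ≡ 1 (mod 16) is r = 1, so k ≡ 1 (mod 16).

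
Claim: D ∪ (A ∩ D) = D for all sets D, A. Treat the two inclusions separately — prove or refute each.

Both inclusions hold; the sets are equal.

Forward inclusion. Let x ∈ D ∪ (A ∩ D). Then either x ∈ D and x ∉ A; or x ∈ D ∩ A. In each case x ∈ D, so D ∪ (A ∩ D) ⊆ D.

Reverse inclusion. Let x ∈ D. Then either x ∈ D and x ∉ A; or x ∈ D ∩ A. In each case x ∈ D ∪ (A ∩ D), so D ⊆ D ∪ (A ∩ D).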